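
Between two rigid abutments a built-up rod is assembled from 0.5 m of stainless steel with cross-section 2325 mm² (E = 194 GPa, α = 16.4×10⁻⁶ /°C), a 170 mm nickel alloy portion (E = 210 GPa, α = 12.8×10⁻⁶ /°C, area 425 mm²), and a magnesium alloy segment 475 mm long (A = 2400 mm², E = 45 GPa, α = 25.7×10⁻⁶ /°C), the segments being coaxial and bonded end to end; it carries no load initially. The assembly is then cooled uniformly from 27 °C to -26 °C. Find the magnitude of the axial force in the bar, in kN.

P ≈ 161 kN (tensile)

If the supports were absent, the total length change would be Σ αᵢΔT Lᵢ = 16.4×10⁻⁶×53×500 + 12.8×10⁻⁶×53×170 + 25.7×10⁻⁶×53×475 = 1.197 mm.
The rigid supports impose zero overall length change; the single axial force P common to all segments must satisfy P Σ Lᵢ/(AᵢEᵢ) = δ_free.
The series flexibility is Σ Lᵢ/(AᵢEᵢ) = 500/(2325×194×10³) + 170/(425×210×10³) + 475/(2400×45×10³) = 7.411×10⁻⁶ mm/N.
So P = 1.197 / 7.411×10⁻⁶ = 161.5 kN, tensile.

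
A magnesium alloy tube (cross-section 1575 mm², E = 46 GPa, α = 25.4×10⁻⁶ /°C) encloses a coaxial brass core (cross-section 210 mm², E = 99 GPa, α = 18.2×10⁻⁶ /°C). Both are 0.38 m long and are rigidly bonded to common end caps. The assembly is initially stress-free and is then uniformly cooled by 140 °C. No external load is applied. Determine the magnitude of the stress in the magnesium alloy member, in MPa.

The magnesium alloy has the larger α, so on cooling it would change length more than the brass if both were free. The rigid plates force a common final length, so the magnesium alloy is put into tension and the brass into compression, with equal and opposite forces P (no external load).
Setting the final lengths equal and cancelling L: (α₁ − α₂)ΔT = P/(A₁E₁) + P/(A₂E₂).
|α₁ − α₂|·ΔT = 7.2×10⁻⁶ × 140 = 0.001008.
1/(A₁E₁) + 1/(A₂E₂) = 1/(1575×46×10³) + 1/(210×99×10³) = 6.19×10⁻⁸ N⁻¹.
P = 0.001008 / 6.19×10⁻⁸ = 16280 N = 16.28 kN.
σ_{magnesium alloy} = P/A₁ = 16280/1575 = 10.34 MPa, tensile.

σ ≈ 10.3 MPa (tensile)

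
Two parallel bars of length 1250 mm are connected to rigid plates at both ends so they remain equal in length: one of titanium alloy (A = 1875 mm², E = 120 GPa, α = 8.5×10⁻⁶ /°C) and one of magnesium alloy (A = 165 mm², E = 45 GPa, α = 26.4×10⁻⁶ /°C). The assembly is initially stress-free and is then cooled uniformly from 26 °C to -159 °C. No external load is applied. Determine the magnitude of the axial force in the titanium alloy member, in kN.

The magnesium alloy has the larger α, so on cooling it would change length more than the titanium alloy if both were free. The rigid plates force a common final length, so the magnesium alloy is put into tension and the titanium alloy into compression, with equal and opposite forces P (no external load).
Setting the final lengths equal and cancelling L: (α₁ − α₂)ΔT = P/(A₁E₁) + P/(A₂E₂).
|α₁ − α₂|·ΔT = 17.9×10⁻⁶ × 185 = 0.003311.
1/(A₁E₁) + 1/(A₂E₂) = 1/(1875×120×10³) + 1/(165×45×10³) = 1.391×10⁻⁷ N⁻¹.
P = 0.003311 / 1.391×10⁻⁷ = 23800 N = 23.8 kN.

P ≈ 23.8 kN (compressive in the titanium alloy)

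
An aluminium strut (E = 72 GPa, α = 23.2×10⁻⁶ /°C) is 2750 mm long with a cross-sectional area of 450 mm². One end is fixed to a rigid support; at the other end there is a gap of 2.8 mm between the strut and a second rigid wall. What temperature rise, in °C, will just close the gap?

The gap closes when αΔT L = 2.8 mm, since the strut is still unstressed at that instant.
ΔT = 2.8 / (23.2×10⁻⁶ × 2750) = 43.89 °C.

ΔT ≈ 43.9 °C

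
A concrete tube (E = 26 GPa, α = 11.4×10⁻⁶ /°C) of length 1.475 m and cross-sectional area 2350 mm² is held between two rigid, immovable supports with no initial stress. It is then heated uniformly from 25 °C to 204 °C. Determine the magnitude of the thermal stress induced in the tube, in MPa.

σ ≈ 53.1 MPa (compressive)

With length fixed, the mechanical strain must cancel the thermal strain αΔT = 11.4×10⁻⁶ × 179 = 2040.6×10⁻⁶.
σ = EαΔT = 26×10³ × 11.4×10⁻⁶ × 179 = 53.06 MPa (compressive; the tube is trying to expand).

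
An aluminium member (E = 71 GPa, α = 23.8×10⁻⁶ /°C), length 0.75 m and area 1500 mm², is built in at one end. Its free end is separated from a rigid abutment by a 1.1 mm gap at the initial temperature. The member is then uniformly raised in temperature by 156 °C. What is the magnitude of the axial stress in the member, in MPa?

If the wall were absent the member would grow by αΔT L = 23.8×10⁻⁶ × 156 × 750 = 2.785 mm.
After closing the 1.1 mm clearance, 2.785 − 1.1 = 1.685 mm of expansion remains to be suppressed by the wall.
That suppressed elongation corresponds to σ = E·Δ/L = 71×10³ × 1.685/750 = 159.5 MPa.

σ ≈ 159 MPa (compressive)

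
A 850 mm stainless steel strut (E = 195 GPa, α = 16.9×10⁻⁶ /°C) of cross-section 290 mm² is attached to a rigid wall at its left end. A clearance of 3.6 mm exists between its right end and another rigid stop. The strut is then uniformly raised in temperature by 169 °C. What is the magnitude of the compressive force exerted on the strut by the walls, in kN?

Unrestrained expansion: δ_free = αΔT L = 16.9×10⁻⁶ × 169 × 850 = 2.428 mm.
This is smaller than the 3.6 mm clearance, so the strut expands freely without reaching the stop — the stress is zero.

P ≈ 0 kN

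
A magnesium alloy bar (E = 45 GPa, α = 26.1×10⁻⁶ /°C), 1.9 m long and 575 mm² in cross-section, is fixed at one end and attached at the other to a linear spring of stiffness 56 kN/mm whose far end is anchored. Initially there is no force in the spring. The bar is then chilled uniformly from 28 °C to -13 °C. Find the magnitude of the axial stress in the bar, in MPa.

The unrestrained thermal change is αΔT L = 26.1×10⁻⁶ × 41 × 1900 = 2.033 mm.
Let P be the tensile force in the spring. The bar extends elastically by PL/(AE) and the spring stretches by P/k; together these equal δ_free.
P [ L/(AE) + 1/k ] = δ_free → P [ 1900/(575×45×10³) + 1/(56×10³) ] = 2.033.
P = 2.033 / 9.129×10⁻⁵ = 22270 N.
σ = P/A = 22270/575 = 38.73 MPa.

σ ≈ 38.7 MPa (tensile)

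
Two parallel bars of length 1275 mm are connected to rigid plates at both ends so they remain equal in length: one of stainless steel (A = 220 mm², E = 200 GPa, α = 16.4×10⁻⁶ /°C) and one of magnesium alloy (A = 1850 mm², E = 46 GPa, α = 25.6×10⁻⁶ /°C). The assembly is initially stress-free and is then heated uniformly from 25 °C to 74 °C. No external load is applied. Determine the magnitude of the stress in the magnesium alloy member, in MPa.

Equilibrium of a rigid end plate with no external load gives equal and opposite internal forces ±P in the two members. Since α_{magnesium alloy} > α_{stainless steel}, heating drives the magnesium alloy into compression and the stainless steel into tension.
Setting the final lengths equal and cancelling L: (α₁ − α₂)ΔT = P/(A₁E₁) + P/(A₂E₂).
|α₁ − α₂|·ΔT = 9.2×10⁻⁶ × 49 = 0.0004508.
1/(A₁E₁) + 1/(A₂E₂) = 1/(220×200×10³) + 1/(1850×46×10³) = 3.448×10⁻⁸ N⁻¹.
So P = 0.0004508 / 3.448×10⁻⁸ = 13.07 kN.
σ_{magnesium alloy} = P/A₂ = 13070/1850 = 7.068 MPa, compressive.

σ ≈ 7.07 MPa (compressive)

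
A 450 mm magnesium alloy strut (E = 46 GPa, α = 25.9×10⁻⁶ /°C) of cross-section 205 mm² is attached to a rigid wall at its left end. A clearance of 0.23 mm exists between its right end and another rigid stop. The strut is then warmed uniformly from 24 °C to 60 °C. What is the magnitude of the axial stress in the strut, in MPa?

σ ≈ 19.4 MPa (compressive)

Free thermal elongation = αΔT L = 25.9×10⁻⁶ × 36 × 450 = 0.4196 mm.
After closing the 0.23 mm clearance, 0.4196 − 0.23 = 0.1896 mm of expansion remains to be suppressed by the wall.
So σ = E(δ_free − g)/L = 46×10³ × 0.1896/450 = 19.38 MPa.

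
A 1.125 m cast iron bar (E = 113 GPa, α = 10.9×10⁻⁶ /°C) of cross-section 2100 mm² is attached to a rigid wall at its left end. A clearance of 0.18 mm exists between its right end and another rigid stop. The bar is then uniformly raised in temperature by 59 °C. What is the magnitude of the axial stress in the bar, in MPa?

Unrestrained expansion: δ_free = αΔT L = 10.9×10⁻⁶ × 59 × 1125 = 0.7235 mm.
After closing the 0.18 mm clearance, 0.7235 − 0.18 = 0.5435 mm of expansion remains to be suppressed by the wall.
That suppressed elongation corresponds to σ = E·Δ/L = 113×10³ × 0.5435/1125 = 54.59 MPa.

σ ≈ 54.6 MPa (compressive)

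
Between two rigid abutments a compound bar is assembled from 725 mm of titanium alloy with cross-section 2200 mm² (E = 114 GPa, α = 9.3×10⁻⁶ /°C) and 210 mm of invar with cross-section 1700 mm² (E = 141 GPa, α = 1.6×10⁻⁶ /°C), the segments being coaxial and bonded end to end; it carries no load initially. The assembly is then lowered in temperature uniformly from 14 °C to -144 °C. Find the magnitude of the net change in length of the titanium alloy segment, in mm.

|ΔL| ≈ 0.207 mm

With the walls removed the bar would change length by δ_free = Σ αᵢΔT Lᵢ = 9.3×10⁻⁶×158×725 + 1.6×10⁻⁶×158×210 = 1.118 mm.
The rigid supports impose zero overall length change; the single axial force P common to all segments must satisfy P Σ Lᵢ/(AᵢEᵢ) = δ_free.
The series flexibility is Σ Lᵢ/(AᵢEᵢ) = 725/(2200×114×10³) + 210/(1700×141×10³) = 3.767×10⁻⁶ mm/N.
P = 1.118 / 3.767×10⁻⁶ = 296900 N = 296.9 kN, tensile.
For the titanium alloy segment, free thermal change = 9.3×10⁻⁶×158×725 = 1.065 mm and elastic change from P = 296900×725/(2200×114×10³) = 0.8583 mm; these oppose, so the net change is 0.207 mm (segment shortens).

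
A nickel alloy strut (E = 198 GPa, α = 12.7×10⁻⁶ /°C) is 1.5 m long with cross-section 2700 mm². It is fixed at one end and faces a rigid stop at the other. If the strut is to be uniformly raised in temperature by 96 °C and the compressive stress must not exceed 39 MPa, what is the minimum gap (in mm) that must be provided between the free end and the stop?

g ≈ 1.53 mm

With no wall the strut would lengthen by αΔT L = 12.7×10⁻⁶ × 96 × 1500 = 1.829 mm.
At the allowable stress the elastic shortening the wall may impose is σL/E = 39 × 1500 / (198×10³) = 0.2955 mm.
The gap must absorb the remainder: g_min = 1.829 − 0.2955 = 1.533 mm.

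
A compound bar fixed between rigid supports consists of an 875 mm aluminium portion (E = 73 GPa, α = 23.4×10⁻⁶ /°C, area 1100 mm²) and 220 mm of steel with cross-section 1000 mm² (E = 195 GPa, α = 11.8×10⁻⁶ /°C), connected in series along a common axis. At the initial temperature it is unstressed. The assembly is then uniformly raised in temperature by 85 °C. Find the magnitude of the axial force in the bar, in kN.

With the walls removed the bar would change length by δ_free = Σ αᵢΔT Lᵢ = 23.4×10⁻⁶×85×875 + 11.8×10⁻⁶×85×220 = 1.961 mm.
The walls prevent any net length change, so an axial force P (same in every segment) develops. Compatibility: P · Σ Lᵢ/(AᵢEᵢ) = δ_free.
The series flexibility is Σ Lᵢ/(AᵢEᵢ) = 875/(1100×73×10³) + 220/(1000×195×10³) = 1.202×10⁻⁵ mm/N.
Hence P = δ_free / Σ(L/AE) = 1.961/1.202×10⁻⁵ = 163.1 kN (compressive).

P ≈ 163 kN (compressive)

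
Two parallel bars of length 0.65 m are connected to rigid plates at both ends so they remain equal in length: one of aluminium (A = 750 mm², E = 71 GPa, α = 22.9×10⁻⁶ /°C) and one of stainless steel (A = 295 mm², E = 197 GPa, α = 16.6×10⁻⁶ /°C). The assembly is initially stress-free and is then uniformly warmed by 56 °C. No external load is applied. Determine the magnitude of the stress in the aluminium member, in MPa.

σ ≈ 13.1 MPa (compressive)

Equilibrium of a rigid end plate with no external load gives equal and opposite internal forces ±P in the two members. Since α_{aluminium} > α_{stainless steel}, heating drives the aluminium into compression and the stainless steel into tension.
Setting the final lengths equal and cancelling L: (α₁ − α₂)ΔT = P/(A₁E₁) + P/(A₂E₂).
|α₁ − α₂|·ΔT = 6.3×10⁻⁶ × 56 = 0.0003528.
1/(A₁E₁) + 1/(A₂E₂) = 1/(750×71×10³) + 1/(295×197×10³) = 3.599×10⁻⁸ N⁻¹.
P = 0.0003528 / 3.599×10⁻⁸ = 9804 N = 9.804 kN.
σ_{aluminium} = P/A₁ = 9804/750 = 13.07 MPa, compressive.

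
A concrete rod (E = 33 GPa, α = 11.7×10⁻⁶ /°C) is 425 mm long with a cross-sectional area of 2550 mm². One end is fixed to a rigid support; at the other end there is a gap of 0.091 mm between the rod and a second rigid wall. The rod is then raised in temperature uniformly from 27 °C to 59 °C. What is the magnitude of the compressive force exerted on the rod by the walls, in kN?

P ≈ 13.5 kN

Free thermal elongation = αΔT L = 11.7×10⁻⁶ × 32 × 425 = 0.1591 mm.
The gap closes (δ_free > 0.091 mm) and the wall then resists a further 0.1591 − 0.091 = 0.06812 mm of expansion.
That suppressed elongation corresponds to σ = E·Δ/L = 33×10³ × 0.06812/425 = 5.289 MPa.
Force on the wall = σA = 5.289 × 2550 mm² = 13.49 kN.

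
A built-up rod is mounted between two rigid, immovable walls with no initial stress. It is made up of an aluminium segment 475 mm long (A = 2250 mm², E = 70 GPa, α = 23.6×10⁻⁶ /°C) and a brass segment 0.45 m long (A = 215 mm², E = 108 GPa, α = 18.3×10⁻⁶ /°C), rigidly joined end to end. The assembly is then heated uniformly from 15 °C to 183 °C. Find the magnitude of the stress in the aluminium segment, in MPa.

With the walls removed the bar would change length by δ_free = Σ αᵢΔT Lᵢ = 23.6×10⁻⁶×168×475 + 18.3×10⁻⁶×168×450 = 3.267 mm.
The rigid supports impose zero overall length change; the single axial force P common to all segments must satisfy P Σ Lᵢ/(AᵢEᵢ) = δ_free.
The series flexibility is Σ Lᵢ/(AᵢEᵢ) = 475/(2250×70×10³) + 450/(215×108×10³) = 2.24×10⁻⁵ mm/N.
Hence P = δ_free / Σ(L/AE) = 3.267/2.24×10⁻⁵ = 145.9 kN (compressive).
σ_{aluminium} = P / A = 145900 / 2250 = 64.83 MPa.

σ ≈ 64.8 MPa (compressive)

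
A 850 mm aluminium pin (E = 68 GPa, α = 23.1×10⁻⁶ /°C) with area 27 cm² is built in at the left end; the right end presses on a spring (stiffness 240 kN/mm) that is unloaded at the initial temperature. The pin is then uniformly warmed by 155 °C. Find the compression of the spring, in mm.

δ ≈ 1.44 mm

If the spring were absent the pin would lengthen by αΔT L = 23.1×10⁻⁶ × 155 × 850 = 3.043 mm.
With a force P in the spring, the elastic change of the pin is PL/(AE) and that of the spring is P/k; compatibility requires their sum to equal δ_free.
So P = δ_free / [L/(AE) + 1/k] = 3.043 / [ 850/(2700×68×10³) + 1/(240×10³) ].
P = 3.043 / 8.796×10⁻⁶ = 346000 N.
Spring compression = P/k = 346000/(240×10³) = 1.442 mm.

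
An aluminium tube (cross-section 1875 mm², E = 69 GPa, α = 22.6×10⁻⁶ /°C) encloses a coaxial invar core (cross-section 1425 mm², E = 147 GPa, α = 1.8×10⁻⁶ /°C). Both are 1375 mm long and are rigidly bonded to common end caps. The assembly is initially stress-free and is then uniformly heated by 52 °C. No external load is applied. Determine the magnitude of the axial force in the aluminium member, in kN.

Equilibrium of a rigid end plate with no external load gives equal and opposite internal forces ±P in the two members. Since α_{aluminium} > α_{invar}, heating drives the aluminium into compression and the invar into tension.
Equating the net (thermal + elastic) strains gives |α₁ − α₂|·ΔT = P·[1/(A₁E₁) + 1/(A₂E₂)].
|α₁ − α₂|·ΔT = 20.8×10⁻⁶ × 52 = 0.001082.
1/(A₁E₁) + 1/(A₂E₂) = 1/(1875×69×10³) + 1/(1425×147×10³) = 1.25×10⁻⁸ N⁻¹.
So P = 0.001082 / 1.25×10⁻⁸ = 86.51 kN.

P ≈ 86.5 kN (compressive in the aluminium)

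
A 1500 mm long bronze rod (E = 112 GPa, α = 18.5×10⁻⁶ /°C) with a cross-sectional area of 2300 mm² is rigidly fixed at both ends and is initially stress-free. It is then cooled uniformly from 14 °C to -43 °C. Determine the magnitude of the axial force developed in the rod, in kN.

P ≈ 272 kN (tensile)

Full restraint means ε = 0, so the stress is σ = EαΔT = 112×10³ × 18.5×10⁻⁶ × 57 = 118.1 MPa.
P = AEαΔT = 2300 × 112×10³ × 18.5×10⁻⁶ × 57 = 271.6 kN (tensile).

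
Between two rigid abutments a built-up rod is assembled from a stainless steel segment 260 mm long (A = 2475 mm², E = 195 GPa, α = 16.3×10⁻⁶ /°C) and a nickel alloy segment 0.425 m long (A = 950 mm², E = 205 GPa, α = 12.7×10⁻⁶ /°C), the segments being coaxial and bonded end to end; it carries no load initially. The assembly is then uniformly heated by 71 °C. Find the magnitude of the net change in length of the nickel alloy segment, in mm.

|ΔL| ≈ 0.165 mm

Free thermal expansion of the whole bar: Σ αᵢΔT Lᵢ = 16.3×10⁻⁶×71×260 + 12.7×10⁻⁶×71×425 = 0.6841 mm.
The walls prevent any net length change, so an axial force P (same in every segment) develops. Compatibility: P · Σ Lᵢ/(AᵢEᵢ) = δ_free.
The series flexibility is Σ Lᵢ/(AᵢEᵢ) = 260/(2475×195×10³) + 425/(950×205×10³) = 2.721×10⁻⁶ mm/N.
P = 0.6841 / 2.721×10⁻⁶ = 251400 N = 251.4 kN, compressive.
For the nickel alloy segment, free thermal change = 12.7×10⁻⁶×71×425 = 0.3832 mm and elastic change from P = 251400×425/(950×205×10³) = 0.5487 mm; these oppose, so the net change is 0.165 mm (segment shortens).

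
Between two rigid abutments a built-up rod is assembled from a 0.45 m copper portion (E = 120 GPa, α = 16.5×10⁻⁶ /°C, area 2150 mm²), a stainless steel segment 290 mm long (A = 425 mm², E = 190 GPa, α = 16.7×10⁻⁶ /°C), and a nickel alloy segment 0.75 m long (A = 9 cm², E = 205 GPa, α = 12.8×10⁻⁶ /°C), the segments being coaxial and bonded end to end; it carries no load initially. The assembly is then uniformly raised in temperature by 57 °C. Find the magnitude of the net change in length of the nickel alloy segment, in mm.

|ΔL| ≈ 0.00819 mm

Free thermal expansion of the whole bar: Σ αᵢΔT Lᵢ = 16.5×10⁻⁶×57×450 + 16.7×10⁻⁶×57×290 + 12.8×10⁻⁶×57×750 = 1.246 mm.
The rigid supports impose zero overall length change; the single axial force P common to all segments must satisfy P Σ Lᵢ/(AᵢEᵢ) = δ_free.
Σ Lᵢ/(AᵢEᵢ) = 450/(2150×120×10³) + 290/(425×190×10³) + 750/(900×205×10³) = 9.401×10⁻⁶ mm/N.
Hence P = δ_free / Σ(L/AE) = 1.246/9.401×10⁻⁶ = 132.6 kN (compressive).
For the nickel alloy segment, free thermal change = 12.8×10⁻⁶×57×750 = 0.5472 mm and elastic change from P = 132600×750/(900×205×10³) = 0.539 mm; these oppose, so the net change is 0.00819 mm (segment lengthens).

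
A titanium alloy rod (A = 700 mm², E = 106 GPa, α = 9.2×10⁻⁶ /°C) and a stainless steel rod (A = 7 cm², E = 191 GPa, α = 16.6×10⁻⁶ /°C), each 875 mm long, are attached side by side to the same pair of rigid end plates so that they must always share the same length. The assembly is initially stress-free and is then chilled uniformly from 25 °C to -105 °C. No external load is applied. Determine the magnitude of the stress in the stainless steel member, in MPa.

σ ≈ 65.6 MPa (tensile)

The stainless steel has the larger α, so on cooling it would change length more than the titanium alloy if both were free. The rigid plates force a common final length, so the stainless steel is put into tension and the titanium alloy into compression, with equal and opposite forces P (no external load).
Compatibility of the two members (thermal + elastic change equal): (α₁ − α₂)ΔT = P·[1/(A₁E₁) + 1/(A₂E₂)].
|α₁ − α₂|·ΔT = 7.4×10⁻⁶ × 130 = 0.000962.
1/(A₁E₁) + 1/(A₂E₂) = 1/(700×106×10³) + 1/(700×191×10³) = 2.096×10⁻⁸ N⁻¹.
P = 0.000962 / 2.096×10⁻⁸ = 45900 N = 45.9 kN.
σ_{stainless steel} = P/A₂ = 45900/700 = 65.58 MPa, tensile.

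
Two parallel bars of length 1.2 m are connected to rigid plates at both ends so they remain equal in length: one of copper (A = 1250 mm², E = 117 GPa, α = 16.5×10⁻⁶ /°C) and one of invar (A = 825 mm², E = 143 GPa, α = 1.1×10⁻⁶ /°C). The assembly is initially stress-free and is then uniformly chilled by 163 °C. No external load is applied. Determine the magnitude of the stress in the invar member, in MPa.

Equilibrium of a rigid end plate with no external load gives equal and opposite internal forces ±P in the two members. Since α_{copper} > α_{invar}, cooling drives the copper into tension and the invar into compression.
Equating the net (thermal + elastic) strains gives |α₁ − α₂|·ΔT = P·[1/(A₁E₁) + 1/(A₂E₂)].
|α₁ − α₂|·ΔT = 15.4×10⁻⁶ × 163 = 0.00251.
1/(A₁E₁) + 1/(A₂E₂) = 1/(1250×117×10³) + 1/(825×143×10³) = 1.531×10⁻⁸ N⁻¹.
P = 0.00251 / 1.531×10⁻⁸ = 163900 N = 163.9 kN.
σ_{invar} = P/A₂ = 163900/825 = 198.7 MPa, compressive.

σ ≈ 199 MPa (compressive)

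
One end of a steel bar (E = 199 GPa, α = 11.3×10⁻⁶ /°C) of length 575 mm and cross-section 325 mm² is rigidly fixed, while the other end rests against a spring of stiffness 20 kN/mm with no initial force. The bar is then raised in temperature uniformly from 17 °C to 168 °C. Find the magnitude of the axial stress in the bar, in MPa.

σ ≈ 51.3 MPa (compressive)

If the spring were absent the bar would lengthen by αΔT L = 11.3×10⁻⁶ × 151 × 575 = 0.9811 mm.
Let P be the compressive force at the spring. The bar shortens elastically by PL/(AE) and the spring compresses by P/k; together these equal δ_free.
P [ L/(AE) + 1/k ] = δ_free → P [ 575/(325×199×10³) + 1/(20×10³) ] = 0.9811.
P = 0.9811 / 5.889×10⁻⁵ = 16660 N.
σ = P/A = 16660/325 = 51.26 MPa.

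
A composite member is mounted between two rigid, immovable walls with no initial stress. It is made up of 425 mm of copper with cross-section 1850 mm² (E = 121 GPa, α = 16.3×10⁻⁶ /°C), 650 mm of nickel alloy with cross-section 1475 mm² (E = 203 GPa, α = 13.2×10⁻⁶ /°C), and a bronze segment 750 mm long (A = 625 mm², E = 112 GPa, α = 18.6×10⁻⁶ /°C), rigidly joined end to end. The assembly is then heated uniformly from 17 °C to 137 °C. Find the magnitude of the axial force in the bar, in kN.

If the supports were absent, the total length change would be Σ αᵢΔT Lᵢ = 16.3×10⁻⁶×120×425 + 13.2×10⁻⁶×120×650 + 18.6×10⁻⁶×120×750 = 3.535 mm.
The walls prevent any net length change, so an axial force P (same in every segment) develops. Compatibility: P · Σ Lᵢ/(AᵢEᵢ) = δ_free.
Σ Lᵢ/(AᵢEᵢ) = 425/(1850×121×10³) + 650/(1475×203×10³) + 750/(625×112×10³) = 1.478×10⁻⁵ mm/N.
So P = 3.535 / 1.478×10⁻⁵ = 239.1 kN, compressive.

P ≈ 239 kN (compressive)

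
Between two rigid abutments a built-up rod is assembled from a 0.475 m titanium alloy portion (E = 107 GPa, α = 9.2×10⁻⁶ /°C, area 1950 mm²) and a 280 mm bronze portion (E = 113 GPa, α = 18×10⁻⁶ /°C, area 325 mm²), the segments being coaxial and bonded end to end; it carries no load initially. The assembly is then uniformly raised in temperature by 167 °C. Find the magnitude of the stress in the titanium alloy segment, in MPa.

σ ≈ 81.4 MPa (compressive)

Free thermal expansion of the whole bar: Σ αᵢΔT Lᵢ = 9.2×10⁻⁶×167×475 + 18×10⁻⁶×167×280 = 1.571 mm.
Since the ends are fixed, an axial force P builds up, equal in every segment, with P · Σ Lᵢ/(AᵢEᵢ) = δ_free.
Σ Lᵢ/(AᵢEᵢ) = 475/(1950×107×10³) + 280/(325×113×10³) = 9.901×10⁻⁶ mm/N.
P = 1.571 / 9.901×10⁻⁶ = 158700 N = 158.7 kN, compressive.
σ_{titanium alloy} = P / A = 158700 / 1950 = 81.4 MPa.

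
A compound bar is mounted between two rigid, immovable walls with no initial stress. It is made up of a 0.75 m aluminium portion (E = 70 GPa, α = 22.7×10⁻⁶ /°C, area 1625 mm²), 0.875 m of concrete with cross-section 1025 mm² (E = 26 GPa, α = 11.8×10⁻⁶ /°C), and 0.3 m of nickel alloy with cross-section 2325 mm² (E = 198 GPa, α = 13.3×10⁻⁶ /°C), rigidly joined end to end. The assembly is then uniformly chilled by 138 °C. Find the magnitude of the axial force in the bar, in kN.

With the walls removed the bar would change length by δ_free = Σ αᵢΔT Lᵢ = 22.7×10⁻⁶×138×750 + 11.8×10⁻⁶×138×875 + 13.3×10⁻⁶×138×300 = 4.325 mm.
Since the ends are fixed, an axial force P builds up, equal in every segment, with P · Σ Lᵢ/(AᵢEᵢ) = δ_free.
The series flexibility is Σ Lᵢ/(AᵢEᵢ) = 750/(1625×70×10³) + 875/(1025×26×10³) + 300/(2325×198×10³) = 4.008×10⁻⁵ mm/N.
Hence P = δ_free / Σ(L/AE) = 4.325/4.008×10⁻⁵ = 107.9 kN (tensile).

P ≈ 108 kN (tensile)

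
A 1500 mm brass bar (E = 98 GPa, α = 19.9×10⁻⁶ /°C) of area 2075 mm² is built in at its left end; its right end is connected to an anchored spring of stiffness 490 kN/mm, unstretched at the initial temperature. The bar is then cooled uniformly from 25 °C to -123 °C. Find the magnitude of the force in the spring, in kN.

P ≈ 469 kN

Free thermal contraction: δ_free = αΔT L = 19.9×10⁻⁶ × 148 × 1500 = 4.418 mm.
With a force P in the spring, the elastic change of the bar is PL/(AE) and that of the spring is P/k; compatibility requires their sum to equal δ_free.
P [ L/(AE) + 1/k ] = δ_free → P [ 1500/(2075×98×10³) + 1/(490×10³) ] = 4.418.
P = 4.418 / 9.417×10⁻⁶ = 469100 N.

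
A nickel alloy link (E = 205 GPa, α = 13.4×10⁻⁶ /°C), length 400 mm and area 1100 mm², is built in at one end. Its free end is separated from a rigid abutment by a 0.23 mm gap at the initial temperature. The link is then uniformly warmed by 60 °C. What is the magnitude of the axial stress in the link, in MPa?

Free thermal elongation = αΔT L = 13.4×10⁻⁶ × 60 × 400 = 0.3216 mm.
The gap closes (δ_free > 0.23 mm) and the wall then resists a further 0.3216 − 0.23 = 0.0916 mm of expansion.
Compatibility: PL/(AE) = 0.0916 mm, so σ = P/A = E × (0.0916/400) = 46.94 MPa.

σ ≈ 46.9 MPa (compressive)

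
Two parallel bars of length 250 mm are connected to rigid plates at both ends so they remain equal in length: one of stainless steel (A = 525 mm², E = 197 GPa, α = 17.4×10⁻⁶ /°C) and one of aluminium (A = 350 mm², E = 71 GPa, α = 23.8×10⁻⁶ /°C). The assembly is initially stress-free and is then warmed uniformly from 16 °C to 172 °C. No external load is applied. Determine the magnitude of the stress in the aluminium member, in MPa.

σ ≈ 57.2 MPa (compressive)

The aluminium has the larger α, so on heating it would change length more than the stainless steel if both were free. The rigid plates force a common final length, so the aluminium is put into compression and the stainless steel into tension, with equal and opposite forces P (no external load).
Setting the final lengths equal and cancelling L: (α₁ − α₂)ΔT = P/(A₁E₁) + P/(A₂E₂).
|α₁ − α₂|·ΔT = 6.4×10⁻⁶ × 156 = 0.0009984.
1/(A₁E₁) + 1/(A₂E₂) = 1/(525×197×10³) + 1/(350×71×10³) = 4.991×10⁻⁸ N⁻¹.
So P = 0.0009984 / 4.991×10⁻⁸ = 20 kN.
σ_{aluminium} = P/A₂ = 20000/350 = 57.15 MPa, compressive.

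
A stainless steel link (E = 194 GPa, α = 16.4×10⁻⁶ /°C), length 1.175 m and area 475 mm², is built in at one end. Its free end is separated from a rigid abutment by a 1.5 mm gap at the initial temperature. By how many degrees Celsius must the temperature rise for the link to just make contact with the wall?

ΔT ≈ 77.8 °C

The gap closes when αΔT L = 1.5 mm, since the link is still unstressed at that instant.
ΔT = 1.5 / (16.4×10⁻⁶ × 1175) = 77.84 °C.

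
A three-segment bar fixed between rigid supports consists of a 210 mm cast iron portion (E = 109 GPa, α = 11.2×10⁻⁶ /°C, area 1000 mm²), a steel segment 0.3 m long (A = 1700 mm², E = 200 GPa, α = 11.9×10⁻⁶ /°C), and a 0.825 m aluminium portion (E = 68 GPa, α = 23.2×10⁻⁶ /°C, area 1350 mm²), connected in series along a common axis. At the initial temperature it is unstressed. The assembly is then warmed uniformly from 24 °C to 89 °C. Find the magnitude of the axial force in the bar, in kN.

Free thermal expansion of the whole bar: Σ αᵢΔT Lᵢ = 11.2×10⁻⁶×65×210 + 11.9×10⁻⁶×65×300 + 23.2×10⁻⁶×65×825 = 1.629 mm.
Since the ends are fixed, an axial force P builds up, equal in every segment, with P · Σ Lᵢ/(AᵢEᵢ) = δ_free.
The series flexibility is Σ Lᵢ/(AᵢEᵢ) = 210/(1000×109×10³) + 300/(1700×200×10³) + 825/(1350×68×10³) = 1.18×10⁻⁵ mm/N.
P = 1.629 / 1.18×10⁻⁵ = 138100 N = 138.1 kN, compressive.

P ≈ 138 kN (compressive)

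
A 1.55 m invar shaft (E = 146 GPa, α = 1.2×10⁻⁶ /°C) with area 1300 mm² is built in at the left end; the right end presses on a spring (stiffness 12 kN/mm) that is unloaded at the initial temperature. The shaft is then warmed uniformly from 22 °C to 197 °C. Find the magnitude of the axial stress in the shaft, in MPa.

The unrestrained thermal change is αΔT L = 1.2×10⁻⁶ × 175 × 1550 = 0.3255 mm.
With a force P in the spring, the elastic change of the shaft is PL/(AE) and that of the spring is P/k; compatibility requires their sum to equal δ_free.
P [ L/(AE) + 1/k ] = δ_free → P [ 1550/(1300×146×10³) + 1/(12×10³) ] = 0.3255.
P = 0.3255 / 9.15×10⁻⁵ = 3557 N.
σ = P/A = 3557/1300 = 2.736 MPa.

σ ≈ 2.74 MPa (compressive)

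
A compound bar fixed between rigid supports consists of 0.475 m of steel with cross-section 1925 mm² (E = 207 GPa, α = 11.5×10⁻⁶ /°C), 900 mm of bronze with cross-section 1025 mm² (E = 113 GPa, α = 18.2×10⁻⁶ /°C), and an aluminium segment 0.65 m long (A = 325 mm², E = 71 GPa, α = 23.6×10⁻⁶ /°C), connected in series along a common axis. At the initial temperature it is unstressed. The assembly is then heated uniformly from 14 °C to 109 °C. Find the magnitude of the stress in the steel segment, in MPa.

σ ≈ 49.4 MPa (compressive)

With the walls removed the bar would change length by δ_free = Σ αᵢΔT Lᵢ = 11.5×10⁻⁶×95×475 + 18.2×10⁻⁶×95×900 + 23.6×10⁻⁶×95×650 = 3.532 mm.
The walls prevent any net length change, so an axial force P (same in every segment) develops. Compatibility: P · Σ Lᵢ/(AᵢEᵢ) = δ_free.
The series flexibility is Σ Lᵢ/(AᵢEᵢ) = 475/(1925×207×10³) + 900/(1025×113×10³) + 650/(325×71×10³) = 3.713×10⁻⁵ mm/N.
Hence P = δ_free / Σ(L/AE) = 3.532/3.713×10⁻⁵ = 95.13 kN (compressive).
σ_{steel} = P / A = 95130 / 1925 = 49.42 MPa.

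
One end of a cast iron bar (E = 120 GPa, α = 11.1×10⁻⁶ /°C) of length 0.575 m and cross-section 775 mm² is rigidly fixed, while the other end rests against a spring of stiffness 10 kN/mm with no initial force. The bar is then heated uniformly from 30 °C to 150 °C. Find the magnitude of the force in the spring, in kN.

The unrestrained thermal change is αΔT L = 11.1×10⁻⁶ × 120 × 575 = 0.7659 mm.
With a force P in the spring, the elastic change of the bar is PL/(AE) and that of the spring is P/k; compatibility requires their sum to equal δ_free.
So P = δ_free / [L/(AE) + 1/k] = 0.7659 / [ 575/(775×120×10³) + 1/(10×10³) ].
P = 0.7659 / 0.0001062 = 7213 N.

P ≈ 7.21 kN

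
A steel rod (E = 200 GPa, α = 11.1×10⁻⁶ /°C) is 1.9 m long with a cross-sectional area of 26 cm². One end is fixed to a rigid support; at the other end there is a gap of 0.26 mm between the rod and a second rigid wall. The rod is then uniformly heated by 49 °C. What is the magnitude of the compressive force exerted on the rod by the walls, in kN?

If the wall were absent the rod would grow by αΔT L = 11.1×10⁻⁶ × 49 × 1900 = 1.033 mm.
This exceeds the 0.26 mm gap, so the wall pushes back. The portion of expansion that must be recovered elastically is δ_free − gap = 1.033 − 0.26 = 0.7734 mm.
That suppressed elongation corresponds to σ = E·Δ/L = 200×10³ × 0.7734/1900 = 81.41 MPa.
P = σA = 81.41 × 2600 = 211.7 kN.

P ≈ 212 kN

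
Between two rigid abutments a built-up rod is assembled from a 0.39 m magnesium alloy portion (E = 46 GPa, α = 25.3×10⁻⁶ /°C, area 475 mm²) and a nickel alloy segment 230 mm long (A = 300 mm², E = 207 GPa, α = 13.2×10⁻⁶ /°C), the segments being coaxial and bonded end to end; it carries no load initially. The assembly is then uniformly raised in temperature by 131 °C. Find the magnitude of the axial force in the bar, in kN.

Free thermal expansion of the whole bar: Σ αᵢΔT Lᵢ = 25.3×10⁻⁶×131×390 + 13.2×10⁻⁶×131×230 = 1.69 mm.
The rigid supports impose zero overall length change; the single axial force P common to all segments must satisfy P Σ Lᵢ/(AᵢEᵢ) = δ_free.
Σ Lᵢ/(AᵢEᵢ) = 390/(475×46×10³) + 230/(300×207×10³) = 2.155×10⁻⁵ mm/N.
P = 1.69 / 2.155×10⁻⁵ = 78430 N = 78.43 kN, compressive.

P ≈ 78.4 kN (compressive)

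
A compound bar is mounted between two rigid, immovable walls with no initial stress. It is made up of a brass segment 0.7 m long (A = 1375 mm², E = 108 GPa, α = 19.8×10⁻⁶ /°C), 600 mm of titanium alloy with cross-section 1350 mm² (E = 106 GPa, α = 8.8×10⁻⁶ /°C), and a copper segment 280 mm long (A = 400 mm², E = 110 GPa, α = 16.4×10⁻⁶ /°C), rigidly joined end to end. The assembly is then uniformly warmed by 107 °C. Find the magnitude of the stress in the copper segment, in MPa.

If the supports were absent, the total length change would be Σ αᵢΔT Lᵢ = 19.8×10⁻⁶×107×700 + 8.8×10⁻⁶×107×600 + 16.4×10⁻⁶×107×280 = 2.539 mm.
The walls prevent any net length change, so an axial force P (same in every segment) develops. Compatibility: P · Σ Lᵢ/(AᵢEᵢ) = δ_free.
Σ Lᵢ/(AᵢEᵢ) = 700/(1375×108×10³) + 600/(1350×106×10³) + 280/(400×110×10³) = 1.527×10⁻⁵ mm/N.
Hence P = δ_free / Σ(L/AE) = 2.539/1.527×10⁻⁵ = 166.3 kN (compressive).
σ_{copper} = P / A = 166300 / 400 = 415.7 MPa.

σ ≈ 416 MPa (compressive)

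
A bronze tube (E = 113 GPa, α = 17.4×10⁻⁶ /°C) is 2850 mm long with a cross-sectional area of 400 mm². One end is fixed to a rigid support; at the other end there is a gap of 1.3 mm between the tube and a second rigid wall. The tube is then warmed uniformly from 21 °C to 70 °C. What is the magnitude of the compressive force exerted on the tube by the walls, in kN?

P ≈ 17.9 kN

If the wall were absent the tube would grow by αΔT L = 17.4×10⁻⁶ × 49 × 2850 = 2.43 mm.
After closing the 1.3 mm clearance, 2.43 − 1.3 = 1.13 mm of expansion remains to be suppressed by the wall.
So σ = E(δ_free − g)/L = 113×10³ × 1.13/2850 = 44.8 MPa.
Force on the wall = σA = 44.8 × 400 mm² = 17.92 kN.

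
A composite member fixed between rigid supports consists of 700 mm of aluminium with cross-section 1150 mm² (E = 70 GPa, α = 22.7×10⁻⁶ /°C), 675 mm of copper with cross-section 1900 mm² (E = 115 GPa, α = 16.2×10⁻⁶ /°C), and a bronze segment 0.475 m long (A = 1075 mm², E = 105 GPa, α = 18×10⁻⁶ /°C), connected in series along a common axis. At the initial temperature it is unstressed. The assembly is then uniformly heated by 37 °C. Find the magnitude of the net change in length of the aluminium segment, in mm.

Free thermal expansion of the whole bar: Σ αᵢΔT Lᵢ = 22.7×10⁻⁶×37×700 + 16.2×10⁻⁶×37×675 + 18×10⁻⁶×37×475 = 1.309 mm.
The walls prevent any net length change, so an axial force P (same in every segment) develops. Compatibility: P · Σ Lᵢ/(AᵢEᵢ) = δ_free.
Σ Lᵢ/(AᵢEᵢ) = 700/(1150×70×10³) + 675/(1900×115×10³) + 475/(1075×105×10³) = 1.599×10⁻⁵ mm/N.
P = 1.309 / 1.599×10⁻⁵ = 81840 N = 81.84 kN, compressive.
For the aluminium segment, free thermal change = 22.7×10⁻⁶×37×700 = 0.5879 mm and elastic change from P = 81840×700/(1150×70×10³) = 0.7117 mm; these oppose, so the net change is 0.124 mm (segment shortens).

|ΔL| ≈ 0.124 mm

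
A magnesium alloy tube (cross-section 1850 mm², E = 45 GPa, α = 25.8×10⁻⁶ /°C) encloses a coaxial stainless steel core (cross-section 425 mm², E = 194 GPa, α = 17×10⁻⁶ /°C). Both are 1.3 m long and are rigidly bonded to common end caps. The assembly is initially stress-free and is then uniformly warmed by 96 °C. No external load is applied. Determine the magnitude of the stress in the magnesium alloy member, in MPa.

Equilibrium of a rigid end plate with no external load gives equal and opposite internal forces ±P in the two members. Since α_{magnesium alloy} > α_{stainless steel}, heating drives the magnesium alloy into compression and the stainless steel into tension.
Compatibility of the two members (thermal + elastic change equal): (α₁ − α₂)ΔT = P·[1/(A₁E₁) + 1/(A₂E₂)].
|α₁ − α₂|·ΔT = 8.8×10⁻⁶ × 96 = 0.0008448.
1/(A₁E₁) + 1/(A₂E₂) = 1/(1850×45×10³) + 1/(425×194×10³) = 2.414×10⁻⁸ N⁻¹.
P = 0.0008448 / 2.414×10⁻⁸ = 35000 N = 35 kN.
σ_{magnesium alloy} = P/A₁ = 35000/1850 = 18.92 MPa, compressive.

σ ≈ 18.9 MPa (compressive)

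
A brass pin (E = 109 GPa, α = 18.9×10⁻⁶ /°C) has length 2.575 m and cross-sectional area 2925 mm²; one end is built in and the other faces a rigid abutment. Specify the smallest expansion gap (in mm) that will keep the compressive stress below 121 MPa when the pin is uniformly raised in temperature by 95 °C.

With no wall the pin would lengthen by αΔT L = 18.9×10⁻⁶ × 95 × 2575 = 4.623 mm.
A stress of 121 MPa corresponds to the wall pushing the pin back by σL/E = 121×2575/(109×10³) = 2.858 mm.
So the gap has to take up the difference, g_min = δ_free − σL/E = 4.623 − 2.858 = 1.765 mm.

g ≈ 1.76 mm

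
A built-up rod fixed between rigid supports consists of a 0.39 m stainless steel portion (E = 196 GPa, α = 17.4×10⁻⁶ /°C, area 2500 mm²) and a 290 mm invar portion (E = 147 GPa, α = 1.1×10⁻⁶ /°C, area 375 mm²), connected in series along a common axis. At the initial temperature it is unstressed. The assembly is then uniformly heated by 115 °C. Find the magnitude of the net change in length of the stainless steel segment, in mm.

With the walls removed the bar would change length by δ_free = Σ αᵢΔT Lᵢ = 17.4×10⁻⁶×115×390 + 1.1×10⁻⁶×115×290 = 0.8171 mm.
Since the ends are fixed, an axial force P builds up, equal in every segment, with P · Σ Lᵢ/(AᵢEᵢ) = δ_free.
Σ Lᵢ/(AᵢEᵢ) = 390/(2500×196×10³) + 290/(375×147×10³) = 6.057×10⁻⁶ mm/N.
P = 0.8171 / 6.057×10⁻⁶ = 134900 N = 134.9 kN, compressive.
For the stainless steel segment, free thermal change = 17.4×10⁻⁶×115×390 = 0.7804 mm and elastic change from P = 134900×390/(2500×196×10³) = 0.1074 mm; these oppose, so the net change is 0.673 mm (segment lengthens).

|ΔL| ≈ 0.673 mm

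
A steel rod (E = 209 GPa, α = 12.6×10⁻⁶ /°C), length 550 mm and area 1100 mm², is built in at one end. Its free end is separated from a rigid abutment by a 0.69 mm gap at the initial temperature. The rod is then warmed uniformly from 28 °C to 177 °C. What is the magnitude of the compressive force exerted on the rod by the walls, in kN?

Free thermal elongation = αΔT L = 12.6×10⁻⁶ × 149 × 550 = 1.033 mm.
This exceeds the 0.69 mm gap, so the wall pushes back. The portion of expansion that must be recovered elastically is δ_free − gap = 1.033 − 0.69 = 0.3426 mm.
That suppressed elongation corresponds to σ = E·Δ/L = 209×10³ × 0.3426/550 = 130.2 MPa.
Force on the wall = σA = 130.2 × 1100 mm² = 143.2 kN.

P ≈ 143 kN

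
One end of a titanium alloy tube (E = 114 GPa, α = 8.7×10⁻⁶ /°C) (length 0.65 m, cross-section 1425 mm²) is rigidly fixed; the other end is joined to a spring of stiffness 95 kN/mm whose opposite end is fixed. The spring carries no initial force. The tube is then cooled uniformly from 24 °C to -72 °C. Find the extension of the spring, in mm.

The unrestrained thermal change is αΔT L = 8.7×10⁻⁶ × 96 × 650 = 0.5429 mm.
With a force P in the spring, the elastic change of the tube is PL/(AE) and that of the spring is P/k; compatibility requires their sum to equal δ_free.
So P = δ_free / [L/(AE) + 1/k] = 0.5429 / [ 650/(1425×114×10³) + 1/(95×10³) ].
P = 0.5429 / 1.453×10⁻⁵ = 37370 N.
Spring extension = P/k = 37370/(95×10³) = 0.3934 mm.

δ ≈ 0.393 mm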